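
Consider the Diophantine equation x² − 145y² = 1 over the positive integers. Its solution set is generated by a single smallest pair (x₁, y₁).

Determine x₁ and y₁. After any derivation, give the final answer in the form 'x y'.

289 24

√145 → a₀=12, period (24); ℓ=1 odd so k=1
i=0: a=12 ⇒ p=12, q=1
i=1: a=24 ⇒ p=289, q=24
(x₁, y₁) = (289, 24);  289² − 145·24² = 1 ✓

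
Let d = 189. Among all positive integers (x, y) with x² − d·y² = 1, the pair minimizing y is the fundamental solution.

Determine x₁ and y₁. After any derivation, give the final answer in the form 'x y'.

√189 = [13; 1,2,1,26, …], period ℓ=4 (even) → k=3
step 0: (13, 1)  from 13·(1,0) + (0,1)
…
step 2: (41, 3)  from 2·(14,1) + (13,1)
step 3: (55, 4)  from 1·(41,3) + (14,1)
→ (55, 4).  Check: 55²=3025, 189·4²=3024, difference 1.

55 4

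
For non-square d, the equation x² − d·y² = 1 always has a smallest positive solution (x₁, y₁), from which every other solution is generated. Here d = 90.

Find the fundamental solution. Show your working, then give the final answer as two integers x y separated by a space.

19 2

√90 = [9; 2,18, …], period ℓ=2 (even) → k=1
step 0: (9, 1)  from 9·(1,0) + (0,1)
step 1: (19, 2)  from 2·(9,1) + (1,0)
→ (19, 2).  Check: 19²=361, 90·2²=360, difference 1.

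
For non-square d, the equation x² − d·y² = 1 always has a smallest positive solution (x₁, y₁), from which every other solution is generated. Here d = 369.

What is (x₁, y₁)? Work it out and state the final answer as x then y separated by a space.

8396801 437120

d=369: √d = [19; 4,1,3,2,7,4,7,2,3,1,4,38] (ℓ=12, even), read p_11/q_11
i=0: a=19 ⇒ p=19, q=1
i=1: a=4 ⇒ p=77, q=4
i=2: a=1 ⇒ p=96, q=5
i=3: a=3 ⇒ p=365, q=19
i=4: a=2 ⇒ p=826, q=43
…
i=6: a=4 ⇒ p=25414, q=1323
i=7: a=7 ⇒ p=184045, q=9581
…
i=9: a=3 ⇒ p=1364557, q=71036
i=10: a=1 ⇒ p=1758061, q=91521
i=11: a=4 ⇒ p=8396801, q=437120
fundamental: x₁=8396801, y₁=437120  (since 70506267033601 − 369·191073894400 = 1)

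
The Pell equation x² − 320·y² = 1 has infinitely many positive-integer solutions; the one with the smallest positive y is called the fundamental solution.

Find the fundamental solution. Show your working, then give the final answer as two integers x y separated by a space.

161 9

[17; 1,7,1,34] for √320; ℓ=4 ⇒ convergent index 3
a_0=17:  p_0=17·1+0=17,  q_0=17·0+1=1
…
a_2=7:  p_2=7·18+17=143,  q_2=7·1+1=8
a_3=1:  p_3=1·143+18=161,  q_3=1·8+1=9
fundamental: x₁=161, y₁=9  (since 25921 − 320·81 = 1)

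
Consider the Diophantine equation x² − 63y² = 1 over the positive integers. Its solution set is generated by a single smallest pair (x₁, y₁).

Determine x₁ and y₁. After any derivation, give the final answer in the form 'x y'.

d=63: √d = [7; 1,14] (ℓ=2, even), read p_1/q_1
k=0  a_k=7  p_k/q_k = 7/1
k=1  a_k=1  p_k/q_k = 8/1
(x₁, y₁) = (8, 1);  8² − 63·1² = 1 ✓

8 1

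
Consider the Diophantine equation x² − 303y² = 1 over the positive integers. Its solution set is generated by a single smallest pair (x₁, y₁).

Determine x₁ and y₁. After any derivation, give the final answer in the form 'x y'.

2524 145

√303 = [17; 2,2,5,2,2,34, …], period ℓ=6 (even) → k=5
k=0  a_k=17  p_k/q_k = 17/1
k=1  a_k=2  p_k/q_k = 35/2
k=2  a_k=2  p_k/q_k = 87/5
k=3  a_k=5  p_k/q_k = 470/27
k=4  a_k=2  p_k/q_k = 1027/59
k=5  a_k=2  p_k/q_k = 2524/145
→ (2524, 145).  Check: 2524²=6370576, 303·145²=6370575, difference 1.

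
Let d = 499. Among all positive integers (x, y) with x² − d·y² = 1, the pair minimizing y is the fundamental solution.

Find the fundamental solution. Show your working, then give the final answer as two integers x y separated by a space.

4490 201

d=499: √d = [22; 2,1,21,1,2,44] (ℓ=6, even), read p_5/q_5
i=0: a=22 ⇒ p=22, q=1
i=1: a=2 ⇒ p=45, q=2
i=2: a=1 ⇒ p=67, q=3
i=3: a=21 ⇒ p=1452, q=65
i=4: a=1 ⇒ p=1519, q=68
i=5: a=2 ⇒ p=4490, q=201
→ (4490, 201).  Check: 4490²=20160100, 499·201²=20160099, difference 1.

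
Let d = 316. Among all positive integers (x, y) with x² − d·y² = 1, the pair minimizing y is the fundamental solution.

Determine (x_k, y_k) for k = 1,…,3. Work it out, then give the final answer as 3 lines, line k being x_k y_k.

√316 → a₀=17, period (1,3,2,8,2,3,1,34); ℓ=8 even so k=7
a_0=17:  p_0=17·1+0=17,  q_0=17·0+1=1
a_1=1:  p_1=1·17+1=18,  q_1=1·1+0=1
a_2=3:  p_2=3·18+17=71,  q_2=3·1+1=4
a_3=2:  p_3=2·71+18=160,  q_3=2·4+1=9
a_4=8:  p_4=8·160+71=1351,  q_4=8·9+4=76
a_5=2:  p_5=2·1351+160=2862,  q_5=2·76+9=161
a_6=3:  p_6=3·2862+1351=9937,  q_6=3·161+76=559
a_7=1:  p_7=1·9937+2862=12799,  q_7=1·559+161=720
(x₁, y₁) = (12799, 720);  12799² − 316·720² = 1 ✓
(x_2, y_2) = (12799·12799 + 316·720·720, 12799·720 + 720·12799) = (327628801, 18430560)
(x_3, y_3) = (12799·327628801 + 316·720·18430560, 12799·18430560 + 720·327628801) = (8386642035199, 471785474160)

12799 720
327628801 18430560
8386642035199 471785474160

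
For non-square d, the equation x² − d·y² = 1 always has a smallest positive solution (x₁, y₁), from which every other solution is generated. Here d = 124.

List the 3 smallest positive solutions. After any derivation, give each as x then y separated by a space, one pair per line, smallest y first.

4620799 414960
42703566796801 3834893506080
394649197502177907199 35440544156001500880

√124 = [11; 7,2,1,1,1,…,2,7,22, …], period ℓ=16 (even) → k=15
step 0: (11, 1)  from 11·(1,0) + (0,1)
step 1: (78, 7)  from 7·(11,1) + (1,0)
…
step 3: (245, 22)  from 1·(167,15) + (78,7)
…
step 6: (2383, 214)  from 3·(657,59) + (412,37)
…
step 8: (14543, 1306)  from 4·(3040,273) + (2383,214)
…
step 10: (67292, 6043)  from 3·(17583,1579) + (14543,1306)
step 11: (84875, 7622)  from 1·(67292,6043) + (17583,1579)
…
step 14: (626251, 56239)  from 2·(237042,21287) + (152167,13665)
step 15: (4620799, 414960)  from 7·(626251,56239) + (237042,21287)
fundamental: x₁=4620799, y₁=414960  (since 21351783398401 − 124·172191801600 = 1)
(4620799+414960√124)^2 = 42703566796801 + 3834893506080√124
(4620799+414960√124)^3 = 394649197502177907199 + 35440544156001500880√124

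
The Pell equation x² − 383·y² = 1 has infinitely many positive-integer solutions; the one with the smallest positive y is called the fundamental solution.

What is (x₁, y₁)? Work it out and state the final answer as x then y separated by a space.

18768 959

√383 → a₀=19, period (1,1,3,19,3,1,1,38); ℓ=8 even so k=7
k=0  a_k=19  p_k/q_k = 19/1
k=1  a_k=1  p_k/q_k = 20/1
k=2  a_k=1  p_k/q_k = 39/2
…
k=5  a_k=3  p_k/q_k = 8063/412
k=6  a_k=1  p_k/q_k = 10705/547
k=7  a_k=1  p_k/q_k = 18768/959
(x₁, y₁) = (18768, 959);  18768² − 383·959² = 1 ✓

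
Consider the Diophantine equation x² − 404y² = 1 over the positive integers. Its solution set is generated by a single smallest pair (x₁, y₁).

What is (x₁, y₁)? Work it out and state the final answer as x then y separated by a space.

d=404: √d = [20; 10,40] (ℓ=2, even), read p_1/q_1
k=0  a_k=20  p_k/q_k = 20/1
k=1  a_k=10  p_k/q_k = 201/10
fundamental: x₁=201, y₁=10  (since 40401 − 404·100 = 1)

201 10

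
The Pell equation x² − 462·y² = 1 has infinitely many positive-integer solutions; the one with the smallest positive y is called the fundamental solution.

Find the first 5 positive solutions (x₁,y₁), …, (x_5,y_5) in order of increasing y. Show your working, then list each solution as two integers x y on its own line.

√462 → a₀=21, period (2,42); ℓ=2 even so k=1
k=0  a_k=21  p_k/q_k = 21/1
k=1  a_k=2  p_k/q_k = 43/2
→ (43, 2).  Check: 43²=1849, 462·2²=1848, difference 1.
(x_2, y_2) = (43·43 + 462·2·2, 43·2 + 2·43) = (3697, 172)
(x_3, y_3) = (43·3697 + 462·2·172, 43·172 + 2·3697) = (317899, 14790)
(x_4, y_4) = (43·317899 + 462·2·14790, 43·14790 + 2·317899) = (27335617, 1271768)
(x_5, y_5) = (43·27335617 + 462·2·1271768, 43·1271768 + 2·27335617) = (2350545163, 109357258)

43 2
3697 172
317899 14790
27335617 1271768
2350545163 109357258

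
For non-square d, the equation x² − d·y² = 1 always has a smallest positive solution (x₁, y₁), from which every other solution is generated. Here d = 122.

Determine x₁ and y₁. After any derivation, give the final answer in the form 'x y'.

243 22

[11; 22] for √122; ℓ=1 ⇒ convergent index 1
k=0  a_k=11  p_k/q_k = 11/1
k=1  a_k=22  p_k/q_k = 243/22
→ (243, 22).  Check: 243²=59049, 122·22²=59048, difference 1.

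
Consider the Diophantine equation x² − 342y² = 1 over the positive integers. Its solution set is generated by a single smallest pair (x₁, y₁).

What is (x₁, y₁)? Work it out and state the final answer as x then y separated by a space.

[18; 2,36] for √342; ℓ=2 ⇒ convergent index 1
a_0=18:  p_0=18·1+0=18,  q_0=18·0+1=1
a_1=2:  p_1=2·18+1=37,  q_1=2·1+0=2
→ (37, 2).  Check: 37²=1369, 342·2²=1368, difference 1.

37 2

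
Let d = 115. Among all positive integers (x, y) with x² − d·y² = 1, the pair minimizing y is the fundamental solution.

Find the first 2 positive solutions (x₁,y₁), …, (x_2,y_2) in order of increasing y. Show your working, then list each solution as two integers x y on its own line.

1126 105
2535751 236460

√115 = [10; 1,2,1,1,1,1,1,2,1,20, …], period ℓ=10 (even) → k=9
k=0  a_k=10  p_k/q_k = 10/1
k=1  a_k=1  p_k/q_k = 11/1
k=2  a_k=2  p_k/q_k = 32/3
k=3  a_k=1  p_k/q_k = 43/4
k=4  a_k=1  p_k/q_k = 75/7
k=5  a_k=1  p_k/q_k = 118/11
…
k=8  a_k=2  p_k/q_k = 815/76
k=9  a_k=1  p_k/q_k = 1126/105
→ (1126, 105).  Check: 1126²=1267876, 115·105²=1267875, difference 1.
(x_2, y_2) = (1126·1126 + 115·105·105, 1126·105 + 105·1126) = (2535751, 236460)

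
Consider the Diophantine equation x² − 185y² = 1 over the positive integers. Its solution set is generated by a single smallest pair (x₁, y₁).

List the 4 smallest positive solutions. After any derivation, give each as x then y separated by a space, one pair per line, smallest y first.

√185 → a₀=13, period (1,1,1,1,26); ℓ=5 odd so k=9
step 0: (13, 1)  from 13·(1,0) + (0,1)
…
step 3: (41, 3)  from 1·(27,2) + (14,1)
step 4: (68, 5)  from 1·(41,3) + (27,2)
step 5: (1809, 133)  from 26·(68,5) + (41,3)
…
step 7: (3686, 271)  from 1·(1877,138) + (1809,133)
step 8: (5563, 409)  from 1·(3686,271) + (1877,138)
step 9: (9249, 680)  from 1·(5563,409) + (3686,271)
(x₁, y₁) = (9249, 680);  9249² − 185·680² = 1 ✓
n=2: (9249,680)∘(9249,680) = (9249·9249+185·680·680, 9249·680+680·9249) = (171088001,12578640)
n=3: (171088001,12578640)∘(9249,680) = (9249·171088001+185·680·12578640, 9249·12578640+680·171088001) = (3164785833249,232679682040)
n=4: (3164785833249,232679682040)∘(9249,680) = (9249·3164785833249+185·680·232679682040, 9249·232679682040+680·3164785833249) = (58542208172352001,4304108745797280)

9249 680
171088001 12578640
3164785833249 232679682040
58542208172352001 4304108745797280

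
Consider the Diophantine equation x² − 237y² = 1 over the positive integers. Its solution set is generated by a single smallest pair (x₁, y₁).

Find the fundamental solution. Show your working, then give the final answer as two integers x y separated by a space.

√237 → a₀=15, period (2,1,1,7,10,7,1,1,2,30); ℓ=10 even so k=9
a_0=15:  p_0=15·1+0=15,  q_0=15·0+1=1
…
a_2=1:  p_2=1·31+15=46,  q_2=1·2+1=3
a_3=1:  p_3=1·46+31=77,  q_3=1·3+2=5
a_4=7:  p_4=7·77+46=585,  q_4=7·5+3=38
a_5=10:  p_5=10·585+77=5927,  q_5=10·38+5=385
a_6=7:  p_6=7·5927+585=42074,  q_6=7·385+38=2733
a_7=1:  p_7=1·42074+5927=48001,  q_7=1·2733+385=3118
a_8=1:  p_8=1·48001+42074=90075,  q_8=1·3118+2733=5851
a_9=2:  p_9=2·90075+48001=228151,  q_9=2·5851+3118=14820
fundamental: x₁=228151, y₁=14820  (since 52052878801 − 237·219632400 = 1)

228151 14820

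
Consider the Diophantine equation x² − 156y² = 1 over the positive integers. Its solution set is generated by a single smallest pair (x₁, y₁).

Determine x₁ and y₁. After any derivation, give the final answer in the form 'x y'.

25 2

[12; 2,24] for √156; ℓ=2 ⇒ convergent index 1
a_0=12:  p_0=12·1+0=12,  q_0=12·0+1=1
a_1=2:  p_1=2·12+1=25,  q_1=2·1+0=2
(x₁, y₁) = (25, 2);  25² − 156·2² = 1 ✓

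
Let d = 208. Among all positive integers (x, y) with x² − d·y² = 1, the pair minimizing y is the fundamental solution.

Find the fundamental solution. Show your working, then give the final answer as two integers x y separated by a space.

√208 = [14; 2,2,1,2,2,28, …], period ℓ=6 (even) → k=5
step 0: (14, 1)  from 14·(1,0) + (0,1)
…
step 2: (72, 5)  from 2·(29,2) + (14,1)
step 3: (101, 7)  from 1·(72,5) + (29,2)
step 4: (274, 19)  from 2·(101,7) + (72,5)
step 5: (649, 45)  from 2·(274,19) + (101,7)
(x₁, y₁) = (649, 45);  649² − 208·45² = 1 ✓

649 45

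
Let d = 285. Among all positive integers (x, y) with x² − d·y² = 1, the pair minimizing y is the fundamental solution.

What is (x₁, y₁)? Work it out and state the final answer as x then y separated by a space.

√285 = [16; 1,7,2,7,1,32, …], period ℓ=6 (even) → k=5
step 0: (16, 1)  from 16·(1,0) + (0,1)
step 1: (17, 1)  from 1·(16,1) + (1,0)
…
step 3: (287, 17)  from 2·(135,8) + (17,1)
step 4: (2144, 127)  from 7·(287,17) + (135,8)
step 5: (2431, 144)  from 1·(2144,127) + (287,17)
(x₁, y₁) = (2431, 144);  2431² − 285·144² = 1 ✓

2431 144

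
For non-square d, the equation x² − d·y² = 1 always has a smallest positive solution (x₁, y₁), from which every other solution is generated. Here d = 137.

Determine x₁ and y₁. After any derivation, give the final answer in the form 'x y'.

√137 = [11; 1,2,2,1,1,2,2,1,22, …], period ℓ=9 (odd) → k=17
step 0: (11, 1)  from 11·(1,0) + (0,1)
…
step 2: (35, 3)  from 2·(12,1) + (11,1)
step 3: (82, 7)  from 2·(35,3) + (12,1)
…
step 5: (199, 17)  from 1·(117,10) + (82,7)
step 6: (515, 44)  from 2·(199,17) + (117,10)
step 7: (1229, 105)  from 2·(515,44) + (199,17)
…
step 9: (39597, 3383)  from 22·(1744,149) + (1229,105)
step 10: (41341, 3532)  from 1·(39597,3383) + (1744,149)
step 11: (122279, 10447)  from 2·(41341,3532) + (39597,3383)
step 12: (285899, 24426)  from 2·(122279,10447) + (41341,3532)
step 13: (408178, 34873)  from 1·(285899,24426) + (122279,10447)
…
step 15: (1796332, 153471)  from 2·(694077,59299) + (408178,34873)
step 16: (4286741, 366241)  from 2·(1796332,153471) + (694077,59299)
step 17: (6083073, 519712)  from 1·(4286741,366241) + (1796332,153471)
(x₁, y₁) = (6083073, 519712);  6083073² − 137·519712² = 1 ✓

6083073 519712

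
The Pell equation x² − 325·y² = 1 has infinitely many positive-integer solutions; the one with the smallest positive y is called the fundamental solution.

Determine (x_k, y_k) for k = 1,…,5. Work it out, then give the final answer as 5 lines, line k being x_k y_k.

√325 → a₀=18, period (36); ℓ=1 odd so k=1
k=0  a_k=18  p_k/q_k = 18/1
k=1  a_k=36  p_k/q_k = 649/36
→ (649, 36).  Check: 649²=421201, 325·36²=421200, difference 1.
n=2: (649,36)∘(649,36) = (649·649+325·36·36, 649·36+36·649) = (842401,46728)
n=3: (842401,46728)∘(649,36) = (649·842401+325·36·46728, 649·46728+36·842401) = (1093435849,60652908)
n=4: (1093435849,60652908)∘(649,36) = (649·1093435849+325·36·60652908, 649·60652908+36·1093435849) = (1419278889601,78727427856)
n=5: (1419278889601,78727427856)∘(649,36) = (649·1419278889601+325·36·78727427856, 649·78727427856+36·1419278889601) = (1842222905266249,102188140704180)

649 36
842401 46728
1093435849 60652908
1419278889601 78727427856
1842222905266249 102188140704180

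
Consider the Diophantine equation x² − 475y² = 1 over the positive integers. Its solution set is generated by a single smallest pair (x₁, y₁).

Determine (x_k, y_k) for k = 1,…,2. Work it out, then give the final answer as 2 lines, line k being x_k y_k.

57799 2652
6681448801 306565896

√475 = [21; 1,3,1,6,2,6,1,3,1,42, …], period ℓ=10 (even) → k=9
k=0  a_k=21  p_k/q_k = 21/1
…
k=2  a_k=3  p_k/q_k = 87/4
k=3  a_k=1  p_k/q_k = 109/5
k=4  a_k=6  p_k/q_k = 741/34
k=5  a_k=2  p_k/q_k = 1591/73
k=6  a_k=6  p_k/q_k = 10287/472
…
k=8  a_k=3  p_k/q_k = 45921/2107
k=9  a_k=1  p_k/q_k = 57799/2652
(x₁, y₁) = (57799, 2652);  57799² − 475·2652² = 1 ✓
k=2:  x_2 = 57799·57799+475·2652·2652 = 6681448801,  y_2 = 57799·2652+2652·57799 = 306565896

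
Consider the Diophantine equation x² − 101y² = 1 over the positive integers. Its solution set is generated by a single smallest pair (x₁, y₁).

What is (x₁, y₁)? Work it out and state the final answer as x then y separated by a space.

201 20

[10; 20] for √101; ℓ=1 ⇒ convergent index 1
i=0: a=10 ⇒ p=10, q=1
i=1: a=20 ⇒ p=201, q=20
→ (201, 20).  Check: 201²=40401, 101·20²=40400, difference 1.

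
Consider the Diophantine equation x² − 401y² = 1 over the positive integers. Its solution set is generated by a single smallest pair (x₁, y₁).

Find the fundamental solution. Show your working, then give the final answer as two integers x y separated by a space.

801 40

[20; 40] for √401; ℓ=1 ⇒ convergent index 1
a_0=20:  p_0=20·1+0=20,  q_0=20·0+1=1
a_1=40:  p_1=40·20+1=801,  q_1=40·1+0=40
→ (801, 40).  Check: 801²=641601, 401·40²=641600, difference 1.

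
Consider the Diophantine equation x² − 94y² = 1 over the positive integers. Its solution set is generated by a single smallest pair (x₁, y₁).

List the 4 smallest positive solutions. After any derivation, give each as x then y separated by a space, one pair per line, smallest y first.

2143295 221064
9187426914049 947610731760
39382732335491159615 4062018686654877336
168817626601983862467148801 17412208682026983028992480

√94 = [9; 1,2,3,1,1,…,2,1,18, …], period ℓ=16 (even) → k=15
k=0  a_k=9  p_k/q_k = 9/1
k=1  a_k=1  p_k/q_k = 10/1
…
k=3  a_k=3  p_k/q_k = 97/10
k=4  a_k=1  p_k/q_k = 126/13
k=5  a_k=1  p_k/q_k = 223/23
…
k=11  a_k=1  p_k/q_k = 99455/10258
k=12  a_k=1  p_k/q_k = 184493/19029
…
k=14  a_k=2  p_k/q_k = 1490361/153719
k=15  a_k=1  p_k/q_k = 2143295/221064
→ (2143295, 221064).  Check: 2143295²=4593713457025, 94·221064²=4593713457024, difference 1.
k=2:  x_2 = 2143295·2143295+94·221064·221064 = 9187426914049,  y_2 = 2143295·221064+221064·2143295 = 947610731760
k=3:  x_3 = 2143295·9187426914049+94·221064·947610731760 = 39382732335491159615,  y_3 = 2143295·947610731760+221064·9187426914049 = 4062018686654877336
k=4:  x_4 = 2143295·39382732335491159615+94·221064·4062018686654877336 = 168817626601983862467148801,  y_4 = 2143295·4062018686654877336+221064·39382732335491159615 = 17412208682026983028992480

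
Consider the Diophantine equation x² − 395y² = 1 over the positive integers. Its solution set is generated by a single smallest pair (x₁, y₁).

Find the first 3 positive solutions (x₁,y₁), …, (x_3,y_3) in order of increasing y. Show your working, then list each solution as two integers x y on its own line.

d=395: √d = [19; 1,6,1,38] (ℓ=4, even), read p_3/q_3
step 0: (19, 1)  from 19·(1,0) + (0,1)
step 1: (20, 1)  from 1·(19,1) + (1,0)
step 2: (139, 7)  from 6·(20,1) + (19,1)
step 3: (159, 8)  from 1·(139,7) + (20,1)
(x₁, y₁) = (159, 8);  159² − 395·8² = 1 ✓
n=2: (159,8)∘(159,8) = (159·159+395·8·8, 159·8+8·159) = (50561,2544)
n=3: (50561,2544)∘(159,8) = (159·50561+395·8·2544, 159·2544+8·50561) = (16078239,808984)

159 8
50561 2544
16078239 808984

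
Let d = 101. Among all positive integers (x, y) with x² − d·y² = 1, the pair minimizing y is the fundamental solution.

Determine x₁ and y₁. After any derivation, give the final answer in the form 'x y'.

201 20

[10; 20] for √101; ℓ=1 ⇒ convergent index 1
i=0: a=10 ⇒ p=10, q=1
i=1: a=20 ⇒ p=201, q=20
(x₁, y₁) = (201, 20);  201² − 101·20² = 1 ✓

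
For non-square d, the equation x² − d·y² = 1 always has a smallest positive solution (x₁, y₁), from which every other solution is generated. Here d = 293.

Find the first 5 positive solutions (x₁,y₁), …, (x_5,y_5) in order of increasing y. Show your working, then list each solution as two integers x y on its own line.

√293 → a₀=17, period (8,1,1,8,34); ℓ=5 odd so k=9
step 0: (17, 1)  from 17·(1,0) + (0,1)
step 1: (137, 8)  from 8·(17,1) + (1,0)
step 2: (154, 9)  from 1·(137,8) + (17,1)
step 3: (291, 17)  from 1·(154,9) + (137,8)
…
step 5: (84679, 4947)  from 34·(2482,145) + (291,17)
step 6: (679914, 39721)  from 8·(84679,4947) + (2482,145)
step 7: (764593, 44668)  from 1·(679914,39721) + (84679,4947)
step 8: (1444507, 84389)  from 1·(764593,44668) + (679914,39721)
step 9: (12320649, 719780)  from 8·(1444507,84389) + (764593,44668)
fundamental: x₁=12320649, y₁=719780  (since 151798391781201 − 293·518083248400 = 1)
(12320649+719780√293)^2 = 303596783562401 + 17736313474440√293
(12320649+719780√293)^3 = 7481018815602612315849 + 437045785745090703340√293
(12320649+719780√293)^4 = 184342013978870716056521769601 + 10769375446188914321717060880√293
(12320649+719780√293)^5 = 4542426500373511536803322165613266249 + 265371389643423565052112223737518900√293

12320649 719780
303596783562401 17736313474440
7481018815602612315849 437045785745090703340
184342013978870716056521769601 10769375446188914321717060880
4542426500373511536803322165613266249 265371389643423565052112223737518900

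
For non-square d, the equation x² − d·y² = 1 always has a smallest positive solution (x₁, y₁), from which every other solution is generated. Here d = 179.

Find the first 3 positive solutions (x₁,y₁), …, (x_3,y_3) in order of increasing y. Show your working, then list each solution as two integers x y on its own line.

√179 = [13; 2,1,1,1,3,…,1,2,26, …], period ℓ=14 (even) → k=13
k=0  a_k=13  p_k/q_k = 13/1
k=1  a_k=2  p_k/q_k = 27/2
k=2  a_k=1  p_k/q_k = 40/3
k=3  a_k=1  p_k/q_k = 67/5
…
k=5  a_k=3  p_k/q_k = 388/29
k=6  a_k=5  p_k/q_k = 2047/153
k=7  a_k=13  p_k/q_k = 26999/2018
k=8  a_k=5  p_k/q_k = 137042/10243
k=9  a_k=3  p_k/q_k = 438125/32747
k=10  a_k=1  p_k/q_k = 575167/42990
k=11  a_k=1  p_k/q_k = 1013292/75737
k=12  a_k=1  p_k/q_k = 1588459/118727
k=13  a_k=2  p_k/q_k = 4190210/313191
(x₁, y₁) = (4190210, 313191);  4190210² − 179·313191² = 1 ✓
k=2:  x_2 = 4190210·4190210+179·313191·313191 = 35115719688199,  y_2 = 4190210·313191+313191·4190210 = 2624672120220
k=3:  x_3 = 4190210·35115719688199+179·313191·2624672120220 = 294284479589372473370,  y_3 = 4190210·2624672120220+313191·35115719688199 = 21995854729733779209

4190210 313191
35115719688199 2624672120220
294284479589372473370 21995854729733779209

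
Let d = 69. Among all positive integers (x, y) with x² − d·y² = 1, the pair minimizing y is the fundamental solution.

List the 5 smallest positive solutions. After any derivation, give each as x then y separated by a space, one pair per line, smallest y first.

7775 936
120901249 14554800
1880014414175 226327139064
29234224019520001 3519386997890400
454592181623521601375 54726467590868580936

d=69: √d = [8; 3,3,1,4,1,3,3,16] (ℓ=8, even), read p_7/q_7
k=0  a_k=8  p_k/q_k = 8/1
k=1  a_k=3  p_k/q_k = 25/3
…
k=4  a_k=4  p_k/q_k = 515/62
k=5  a_k=1  p_k/q_k = 623/75
k=6  a_k=3  p_k/q_k = 2384/287
k=7  a_k=3  p_k/q_k = 7775/936
fundamental: x₁=7775, y₁=936  (since 60450625 − 69·876096 = 1)
k=2:  x_2 = 7775·7775+69·936·936 = 120901249,  y_2 = 7775·936+936·7775 = 14554800
k=3:  x_3 = 7775·120901249+69·936·14554800 = 1880014414175,  y_3 = 7775·14554800+936·120901249 = 226327139064
k=4:  x_4 = 7775·1880014414175+69·936·226327139064 = 29234224019520001,  y_4 = 7775·226327139064+936·1880014414175 = 3519386997890400
k=5:  x_5 = 7775·29234224019520001+69·936·3519386997890400 = 454592181623521601375,  y_5 = 7775·3519386997890400+936·29234224019520001 = 54726467590868580936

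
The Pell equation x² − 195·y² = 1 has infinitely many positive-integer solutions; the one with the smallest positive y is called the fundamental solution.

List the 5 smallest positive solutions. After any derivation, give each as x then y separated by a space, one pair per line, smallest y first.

√195 → a₀=13, period (1,26); ℓ=2 even so k=1
a_0=13:  p_0=13·1+0=13,  q_0=13·0+1=1
a_1=1:  p_1=1·13+1=14,  q_1=1·1+0=1
(x₁, y₁) = (14, 1);  14² − 195·1² = 1 ✓
n=2: (14,1)∘(14,1) = (14·14+195·1·1, 14·1+1·14) = (391,28)
n=3: (391,28)∘(14,1) = (14·391+195·1·28, 14·28+1·391) = (10934,783)
n=4: (10934,783)∘(14,1) = (14·10934+195·1·783, 14·783+1·10934) = (305761,21896)
n=5: (305761,21896)∘(14,1) = (14·305761+195·1·21896, 14·21896+1·305761) = (8550374,612305)

14 1
391 28
10934 783
305761 21896
8550374 612305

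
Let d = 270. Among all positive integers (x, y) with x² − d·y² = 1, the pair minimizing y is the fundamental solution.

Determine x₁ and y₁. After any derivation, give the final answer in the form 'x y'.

√270 → a₀=16, period (2,3,6,3,2,32); ℓ=6 even so k=5
a_0=16:  p_0=16·1+0=16,  q_0=16·0+1=1
a_1=2:  p_1=2·16+1=33,  q_1=2·1+0=2
…
a_3=6:  p_3=6·115+33=723,  q_3=6·7+2=44
a_4=3:  p_4=3·723+115=2284,  q_4=3·44+7=139
a_5=2:  p_5=2·2284+723=5291,  q_5=2·139+44=322
fundamental: x₁=5291, y₁=322  (since 27994681 − 270·103684 = 1)

5291 322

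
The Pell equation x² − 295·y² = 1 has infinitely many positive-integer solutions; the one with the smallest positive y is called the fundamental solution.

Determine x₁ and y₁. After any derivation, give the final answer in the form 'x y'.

2024999 117900

√295 = [17; 5,1,2,3,2,6,2,3,2,1,5,34, …], period ℓ=12 (even) → k=11
a_0=17:  p_0=17·1+0=17,  q_0=17·0+1=1
…
a_3=2:  p_3=2·103+86=292,  q_3=2·6+5=17
…
a_5=2:  p_5=2·979+292=2250,  q_5=2·57+17=131
a_6=6:  p_6=6·2250+979=14479,  q_6=6·131+57=843
…
a_10=1:  p_10=1·247414+108103=355517,  q_10=1·14405+6294=20699
a_11=5:  p_11=5·355517+247414=2024999,  q_11=5·20699+14405=117900
(x₁, y₁) = (2024999, 117900);  2024999² − 295·117900² = 1 ✓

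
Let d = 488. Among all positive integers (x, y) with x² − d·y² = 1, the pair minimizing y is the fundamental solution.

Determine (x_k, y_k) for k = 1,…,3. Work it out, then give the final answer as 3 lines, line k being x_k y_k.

243 11
118097 5346
57394899 2598145

√488 → a₀=22, period (11,44); ℓ=2 even so k=1
k=0  a_k=22  p_k/q_k = 22/1
k=1  a_k=11  p_k/q_k = 243/11
→ (243, 11).  Check: 243²=59049, 488·11²=59048, difference 1.
k=2:  x_2 = 243·243+488·11·11 = 118097,  y_2 = 243·11+11·243 = 5346
k=3:  x_3 = 243·118097+488·11·5346 = 57394899,  y_3 = 243·5346+11·118097 = 2598145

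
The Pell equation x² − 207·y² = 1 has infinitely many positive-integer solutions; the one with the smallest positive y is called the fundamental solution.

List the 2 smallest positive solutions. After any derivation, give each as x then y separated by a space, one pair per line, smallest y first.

1151 80
2649601 184160

√207 = [14; 2,1,1,2,1,1,2,28, …], period ℓ=8 (even) → k=7
step 0: (14, 1)  from 14·(1,0) + (0,1)
step 1: (29, 2)  from 2·(14,1) + (1,0)
…
step 4: (187, 13)  from 2·(72,5) + (43,3)
…
step 6: (446, 31)  from 1·(259,18) + (187,13)
step 7: (1151, 80)  from 2·(446,31) + (259,18)
(x₁, y₁) = (1151, 80);  1151² − 207·80² = 1 ✓
(x_2, y_2) = (1151·1151 + 207·80·80, 1151·80 + 80·1151) = (2649601, 184160)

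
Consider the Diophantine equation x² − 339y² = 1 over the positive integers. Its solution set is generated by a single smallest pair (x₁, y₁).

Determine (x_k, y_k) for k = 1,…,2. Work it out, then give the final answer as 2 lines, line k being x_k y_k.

√339 = [18; 2,2,2,1,17,1,2,2,2,36, …], period ℓ=10 (even) → k=9
a_0=18:  p_0=18·1+0=18,  q_0=18·0+1=1
…
a_2=2:  p_2=2·37+18=92,  q_2=2·2+1=5
a_3=2:  p_3=2·92+37=221,  q_3=2·5+2=12
a_4=1:  p_4=1·221+92=313,  q_4=1·12+5=17
a_5=17:  p_5=17·313+221=5542,  q_5=17·17+12=301
a_6=1:  p_6=1·5542+313=5855,  q_6=1·301+17=318
a_7=2:  p_7=2·5855+5542=17252,  q_7=2·318+301=937
a_8=2:  p_8=2·17252+5855=40359,  q_8=2·937+318=2192
a_9=2:  p_9=2·40359+17252=97970,  q_9=2·2192+937=5321
(x₁, y₁) = (97970, 5321);  97970² − 339·5321² = 1 ✓
(x_2, y_2) = (97970·97970 + 339·5321·5321, 97970·5321 + 5321·97970) = (19196241799, 1042596740)

97970 5321
19196241799 1042596740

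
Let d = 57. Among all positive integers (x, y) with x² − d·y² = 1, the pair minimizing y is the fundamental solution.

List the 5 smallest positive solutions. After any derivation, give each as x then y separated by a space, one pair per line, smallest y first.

151 20
45601 6040
13771351 1824060
4158902401 550860080
1255974753751 166357920100

[7; 1,1,4,1,1,14] for √57; ℓ=6 ⇒ convergent index 5
a_0=7:  p_0=7·1+0=7,  q_0=7·0+1=1
a_1=1:  p_1=1·7+1=8,  q_1=1·1+0=1
…
a_4=1:  p_4=1·68+15=83,  q_4=1·9+2=11
a_5=1:  p_5=1·83+68=151,  q_5=1·11+9=20
→ (151, 20).  Check: 151²=22801, 57·20²=22800, difference 1.
(151+20√57)^2 = 45601 + 6040√57
(151+20√57)^3 = 13771351 + 1824060√57
(151+20√57)^4 = 4158902401 + 550860080√57
(151+20√57)^5 = 1255974753751 + 166357920100√57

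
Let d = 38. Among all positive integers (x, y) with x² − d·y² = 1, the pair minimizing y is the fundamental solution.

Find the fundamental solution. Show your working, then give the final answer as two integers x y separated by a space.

√38 → a₀=6, period (6,12); ℓ=2 even so k=1
step 0: (6, 1)  from 6·(1,0) + (0,1)
step 1: (37, 6)  from 6·(6,1) + (1,0)
(x₁, y₁) = (37, 6);  37² − 38·6² = 1 ✓

37 6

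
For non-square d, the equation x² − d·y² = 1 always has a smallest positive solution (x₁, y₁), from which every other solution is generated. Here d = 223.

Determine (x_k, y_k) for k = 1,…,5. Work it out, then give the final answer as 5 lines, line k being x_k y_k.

224 15
100351 6720
44957024 3010545
20140646401 1348717440
9022964630624 604222402575

[14; 1,13,1,28] for √223; ℓ=4 ⇒ convergent index 3
i=0: a=14 ⇒ p=14, q=1
…
i=2: a=13 ⇒ p=209, q=14
i=3: a=1 ⇒ p=224, q=15
(x₁, y₁) = (224, 15);  224² − 223·15² = 1 ✓
(x_2, y_2) = (224·224 + 223·15·15, 224·15 + 15·224) = (100351, 6720)
(x_3, y_3) = (224·100351 + 223·15·6720, 224·6720 + 15·100351) = (44957024, 3010545)
(x_4, y_4) = (224·44957024 + 223·15·3010545, 224·3010545 + 15·44957024) = (20140646401, 1348717440)
(x_5, y_5) = (224·20140646401 + 223·15·1348717440, 224·1348717440 + 15·20140646401) = (9022964630624, 604222402575)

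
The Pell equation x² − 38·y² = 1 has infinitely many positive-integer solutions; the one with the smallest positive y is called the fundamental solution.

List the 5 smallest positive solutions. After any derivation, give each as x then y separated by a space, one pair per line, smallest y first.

√38 → a₀=6, period (6,12); ℓ=2 even so k=1
step 0: (6, 1)  from 6·(1,0) + (0,1)
step 1: (37, 6)  from 6·(6,1) + (1,0)
(x₁, y₁) = (37, 6);  37² − 38·6² = 1 ✓
(x_2, y_2) = (37·37 + 38·6·6, 37·6 + 6·37) = (2737, 444)
(x_3, y_3) = (37·2737 + 38·6·444, 37·444 + 6·2737) = (202501, 32850)
(x_4, y_4) = (37·202501 + 38·6·32850, 37·32850 + 6·202501) = (14982337, 2430456)
(x_5, y_5) = (37·14982337 + 38·6·2430456, 37·2430456 + 6·14982337) = (1108490437, 179820894)

37 6
2737 444
202501 32850
14982337 2430456
1108490437 179820894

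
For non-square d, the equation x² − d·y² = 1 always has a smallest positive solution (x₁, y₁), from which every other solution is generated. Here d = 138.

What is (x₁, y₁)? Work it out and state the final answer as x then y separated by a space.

47 4

[11; 1,2,1,22] for √138; ℓ=4 ⇒ convergent index 3
i=0: a=11 ⇒ p=11, q=1
i=1: a=1 ⇒ p=12, q=1
i=2: a=2 ⇒ p=35, q=3
i=3: a=1 ⇒ p=47, q=4
fundamental: x₁=47, y₁=4  (since 2209 − 138·16 = 1)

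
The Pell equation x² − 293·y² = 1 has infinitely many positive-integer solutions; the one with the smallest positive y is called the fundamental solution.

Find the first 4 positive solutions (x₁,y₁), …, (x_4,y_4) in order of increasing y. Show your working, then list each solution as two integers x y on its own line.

12320649 719780
303596783562401 17736313474440
7481018815602612315849 437045785745090703340
184342013978870716056521769601 10769375446188914321717060880

√293 = [17; 8,1,1,8,34, …], period ℓ=5 (odd) → k=9
a_0=17:  p_0=17·1+0=17,  q_0=17·0+1=1
a_1=8:  p_1=8·17+1=137,  q_1=8·1+0=8
a_2=1:  p_2=1·137+17=154,  q_2=1·8+1=9
a_3=1:  p_3=1·154+137=291,  q_3=1·9+8=17
a_4=8:  p_4=8·291+154=2482,  q_4=8·17+9=145
a_5=34:  p_5=34·2482+291=84679,  q_5=34·145+17=4947
a_6=8:  p_6=8·84679+2482=679914,  q_6=8·4947+145=39721
…
a_8=1:  p_8=1·764593+679914=1444507,  q_8=1·44668+39721=84389
a_9=8:  p_9=8·1444507+764593=12320649,  q_9=8·84389+44668=719780
fundamental: x₁=12320649, y₁=719780  (since 151798391781201 − 293·518083248400 = 1)
k=2:  x_2 = 12320649·12320649+293·719780·719780 = 303596783562401,  y_2 = 12320649·719780+719780·12320649 = 17736313474440
k=3:  x_3 = 12320649·303596783562401+293·719780·17736313474440 = 7481018815602612315849,  y_3 = 12320649·17736313474440+719780·303596783562401 = 437045785745090703340
k=4:  x_4 = 12320649·7481018815602612315849+293·719780·437045785745090703340 = 184342013978870716056521769601,  y_4 = 12320649·437045785745090703340+719780·7481018815602612315849 = 10769375446188914321717060880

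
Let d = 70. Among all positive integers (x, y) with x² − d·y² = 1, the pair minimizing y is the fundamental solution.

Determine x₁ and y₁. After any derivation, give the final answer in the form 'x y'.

[8; 2,1,2,1,2,16] for √70; ℓ=6 ⇒ convergent index 5
k=0  a_k=8  p_k/q_k = 8/1
…
k=4  a_k=1  p_k/q_k = 92/11
k=5  a_k=2  p_k/q_k = 251/30
fundamental: x₁=251, y₁=30  (since 63001 − 70·900 = 1)

251 30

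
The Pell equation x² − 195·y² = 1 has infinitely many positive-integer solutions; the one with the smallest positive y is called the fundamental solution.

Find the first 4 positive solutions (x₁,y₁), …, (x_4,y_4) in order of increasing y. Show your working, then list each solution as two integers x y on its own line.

14 1
391 28
10934 783
305761 21896

√195 → a₀=13, period (1,26); ℓ=2 even so k=1
i=0: a=13 ⇒ p=13, q=1
i=1: a=1 ⇒ p=14, q=1
fundamental: x₁=14, y₁=1  (since 196 − 195·1 = 1)
(14+1√195)^2 = 391 + 28√195
(14+1√195)^3 = 10934 + 783√195
(14+1√195)^4 = 305761 + 21896√195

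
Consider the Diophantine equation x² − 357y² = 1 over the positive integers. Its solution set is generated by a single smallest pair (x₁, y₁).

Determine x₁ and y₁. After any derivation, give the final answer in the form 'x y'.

d=357: √d = [18; 1,8,2,8,1,36] (ℓ=6, even), read p_5/q_5
a_0=18:  p_0=18·1+0=18,  q_0=18·0+1=1
a_1=1:  p_1=1·18+1=19,  q_1=1·1+0=1
a_2=8:  p_2=8·19+18=170,  q_2=8·1+1=9
a_3=2:  p_3=2·170+19=359,  q_3=2·9+1=19
a_4=8:  p_4=8·359+170=3042,  q_4=8·19+9=161
a_5=1:  p_5=1·3042+359=3401,  q_5=1·161+19=180
→ (3401, 180).  Check: 3401²=11566801, 357·180²=11566800, difference 1.

3401 180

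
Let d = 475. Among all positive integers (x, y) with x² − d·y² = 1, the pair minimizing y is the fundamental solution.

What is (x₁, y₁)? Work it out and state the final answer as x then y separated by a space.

57799 2652

√475 → a₀=21, period (1,3,1,6,2,6,1,3,1,42); ℓ=10 even so k=9
a_0=21:  p_0=21·1+0=21,  q_0=21·0+1=1
a_1=1:  p_1=1·21+1=22,  q_1=1·1+0=1
a_2=3:  p_2=3·22+21=87,  q_2=3·1+1=4
a_3=1:  p_3=1·87+22=109,  q_3=1·4+1=5
a_4=6:  p_4=6·109+87=741,  q_4=6·5+4=34
a_5=2:  p_5=2·741+109=1591,  q_5=2·34+5=73
a_6=6:  p_6=6·1591+741=10287,  q_6=6·73+34=472
…
a_8=3:  p_8=3·11878+10287=45921,  q_8=3·545+472=2107
a_9=1:  p_9=1·45921+11878=57799,  q_9=1·2107+545=2652
→ (57799, 2652).  Check: 57799²=3340724401, 475·2652²=3340724400, difference 1.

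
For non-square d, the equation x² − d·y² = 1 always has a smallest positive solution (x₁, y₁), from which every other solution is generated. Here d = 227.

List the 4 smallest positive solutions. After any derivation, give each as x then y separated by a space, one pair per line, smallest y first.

√227 = [15; 15,30, …], period ℓ=2 (even) → k=1
k=0  a_k=15  p_k/q_k = 15/1
k=1  a_k=15  p_k/q_k = 226/15
(x₁, y₁) = (226, 15);  226² − 227·15² = 1 ✓
(226+15√227)^2 = 102151 + 6780√227
(226+15√227)^3 = 46172026 + 3064545√227
(226+15√227)^4 = 20869653601 + 1385167560√227

226 15
102151 6780
46172026 3064545
20869653601 1385167560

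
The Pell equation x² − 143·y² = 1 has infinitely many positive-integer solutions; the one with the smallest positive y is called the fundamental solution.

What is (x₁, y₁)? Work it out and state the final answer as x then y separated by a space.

[11; 1,22] for √143; ℓ=2 ⇒ convergent index 1
i=0: a=11 ⇒ p=11, q=1
i=1: a=1 ⇒ p=12, q=1
→ (12, 1).  Check: 12²=144, 143·1²=143, difference 1.

12 1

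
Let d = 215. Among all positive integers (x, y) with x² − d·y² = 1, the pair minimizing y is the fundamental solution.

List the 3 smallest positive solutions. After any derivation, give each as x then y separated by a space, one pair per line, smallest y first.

d=215: √d = [14; 1,1,1,28] (ℓ=4, even), read p_3/q_3
step 0: (14, 1)  from 14·(1,0) + (0,1)
…
step 2: (29, 2)  from 1·(15,1) + (14,1)
step 3: (44, 3)  from 1·(29,2) + (15,1)
(x₁, y₁) = (44, 3);  44² − 215·3² = 1 ✓
n=2: (44,3)∘(44,3) = (44·44+215·3·3, 44·3+3·44) = (3871,264)
n=3: (3871,264)∘(44,3) = (44·3871+215·3·264, 44·264+3·3871) = (340604,23229)

44 3
3871 264
340604 23229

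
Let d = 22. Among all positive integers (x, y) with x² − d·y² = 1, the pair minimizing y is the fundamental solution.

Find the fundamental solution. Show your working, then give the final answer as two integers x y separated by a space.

[4; 1,2,4,2,1,8] for √22; ℓ=6 ⇒ convergent index 5
step 0: (4, 1)  from 4·(1,0) + (0,1)
step 1: (5, 1)  from 1·(4,1) + (1,0)
step 2: (14, 3)  from 2·(5,1) + (4,1)
step 3: (61, 13)  from 4·(14,3) + (5,1)
step 4: (136, 29)  from 2·(61,13) + (14,3)
step 5: (197, 42)  from 1·(136,29) + (61,13)
(x₁, y₁) = (197, 42);  197² − 22·42² = 1 ✓

197 42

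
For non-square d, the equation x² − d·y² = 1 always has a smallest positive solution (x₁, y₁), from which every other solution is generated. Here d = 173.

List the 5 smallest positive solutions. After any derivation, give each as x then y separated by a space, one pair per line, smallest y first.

d=173: √d = [13; 6,1,1,6,26] (ℓ=5, odd), read p_9/q_9
k=0  a_k=13  p_k/q_k = 13/1
k=1  a_k=6  p_k/q_k = 79/6
…
k=3  a_k=1  p_k/q_k = 171/13
…
k=5  a_k=26  p_k/q_k = 29239/2223
k=6  a_k=6  p_k/q_k = 176552/13423
…
k=8  a_k=1  p_k/q_k = 382343/29069
k=9  a_k=6  p_k/q_k = 2499849/190060
→ (2499849, 190060).  Check: 2499849²=6249245022801, 173·190060²=6249245022800, difference 1.
(x_2, y_2) = (2499849·2499849 + 173·190060·190060, 2499849·190060 + 190060·2499849) = (12498490045601, 950242601880)
(x_3, y_3) = (2499849·12498490045601 + 173·190060·950242601880, 2499849·950242601880 + 190060·12498490045601) = (62488675684008728649, 4750926036134042180)
(x_4, y_4) = (2499849·62488675684008728649 + 173·190060·4750926036134042180, 2499849·4750926036134042180 + 190060·62488675684008728649) = (312424506839974574118902401, 23753195401006348176659760)
(x_5, y_5) = (2499849·312424506839974574118902401 + 173·190060·23753195401006348176659760, 2499849·23753195401006348176659760 + 190060·312424506839974574118902401) = (1562028181998744709597444087746249, 118758803540015886040113314710300)

2499849 190060
12498490045601 950242601880
62488675684008728649 4750926036134042180
312424506839974574118902401 23753195401006348176659760
1562028181998744709597444087746249 118758803540015886040113314710300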